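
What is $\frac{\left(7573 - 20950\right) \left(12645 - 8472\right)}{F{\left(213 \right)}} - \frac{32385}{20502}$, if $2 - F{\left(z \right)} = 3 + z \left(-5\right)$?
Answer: $- \frac{1602943463}{30552} \approx -52466.0$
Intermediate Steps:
$F{\left(z \right)} = -1 + 5 z$ ($F{\left(z \right)} = 2 - \left(3 + z \left(-5\right)\right) = 2 - \left(3 - 5 z\right) = 2 + \left(-3 + 5 z\right) = -1 + 5 z$)
$\frac{\left(7573 - 20950\right) \left(12645 - 8472\right)}{F{\left(213 \right)}} - \frac{32385}{20502} = \frac{\left(7573 - 20950\right) \left(12645 - 8472\right)}{-1 + 5 \cdot 213} - \frac{32385}{20502} = \frac{\left(-13377\right) \left(12645 - 8472\right)}{-1 + 1065} - \frac{635}{402} = \frac{\left(-13377\right) 4173}{1064} - \frac{635}{402} = \left(-55822221\right) \frac{1}{1064} - \frac{635}{402} = - \frac{7974603}{152} - \frac{635}{402} = - \frac{1602943463}{30552}$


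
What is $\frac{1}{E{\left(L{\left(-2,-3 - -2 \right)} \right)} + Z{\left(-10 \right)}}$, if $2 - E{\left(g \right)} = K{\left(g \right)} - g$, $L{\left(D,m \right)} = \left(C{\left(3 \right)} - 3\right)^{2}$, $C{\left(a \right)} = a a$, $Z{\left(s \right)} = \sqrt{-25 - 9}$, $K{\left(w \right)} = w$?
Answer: $\frac{1}{19} - \frac{i \sqrt{34}}{38} \approx 0.052632 - 0.15345 i$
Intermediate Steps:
$Z{\left(s \right)} = i \sqrt{34}$ ($Z{\left(s \right)} = \sqrt{-34} = i \sqrt{34}$)
$C{\left(a \right)} = a^{2}$
$L{\left(D,m \right)} = 36$ ($L{\left(D,m \right)} = \left(3^{2} - 3\right)^{2} = \left(9 - 3\right)^{2} = 6^{2} = 36$)
$E{\left(g \right)} = 2$ ($E{\left(g \right)} = 2 - \left(g - g\right) = 2 - 0 = 2 + 0 = 2$)
$\frac{1}{E{\left(L{\left(-2,-3 - -2 \right)} \right)} + Z{\left(-10 \right)}} = \frac{1}{2 + i \sqrt{34}}$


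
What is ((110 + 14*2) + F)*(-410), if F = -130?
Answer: -3280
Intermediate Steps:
((110 + 14*2) + F)*(-410) = ((110 + 14*2) - 130)*(-410) = ((110 + 28) - 130)*(-410) = (138 - 130)*(-410) = 8*(-410) = -3280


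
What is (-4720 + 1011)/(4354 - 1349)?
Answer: -3709/3005 ≈ -1.2343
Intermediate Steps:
(-4720 + 1011)/(4354 - 1349) = -3709/3005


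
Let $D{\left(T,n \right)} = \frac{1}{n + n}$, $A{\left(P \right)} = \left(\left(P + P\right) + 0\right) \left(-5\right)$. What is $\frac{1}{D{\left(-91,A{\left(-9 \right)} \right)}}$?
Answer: $180$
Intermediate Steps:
$A{\left(P \right)} = - 10 P$ ($A{\left(P \right)} = \left(2 P + 0\right) \left(-5\right) = 2 P \left(-5\right) = - 10 P$)
$D{\left(T,n \right)} = \frac{1}{2 n}$
$\frac{1}{D{\left(-91,A{\left(-9 \right)} \right)}} = \frac{1}{\frac{1}{2} \frac{1}{\left(-10\right) \left(-9\right)}} = \frac{1}{\frac{1}{2} \cdot \frac{1}{90}} = \frac{1}{\frac{1}{180}} = 180$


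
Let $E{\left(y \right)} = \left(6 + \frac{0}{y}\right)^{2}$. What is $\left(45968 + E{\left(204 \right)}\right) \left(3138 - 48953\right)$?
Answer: $-2107673260$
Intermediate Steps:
$E{\left(y \right)} = 36$ ($E{\left(y \right)} = \left(6 + 0\right)^{2} = 6^{2} = 36$)
$\left(45968 + E{\left(204 \right)}\right) \left(3138 - 48953\right) = \left(45968 + 36\right) \left(3138 - 48953\right) = 46004 \left(-45815\right) = -2107673260$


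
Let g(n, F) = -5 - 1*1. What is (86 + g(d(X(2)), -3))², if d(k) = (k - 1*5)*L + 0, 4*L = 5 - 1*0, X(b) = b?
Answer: 6400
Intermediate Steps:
L = 5/4 (L = (5 - 1*0)/4 = (5 + 0)/4 = (¼)*5 = 5/4 ≈ 1.2500)
d(k) = -25/4 + 5*k/4 (d(k) = (k - 1*5)*(5/4) + 0 = (k - 5)*(5/4) + 0 = (-5 + k)*(5/4) + 0 = (-25/4 + 5*k/4) + 0 = -25/4 + 5*k/4)
g(n, F) = -6 (g(n, F) = -5 - 1 = -6)
(86 + g(d(X(2)), -3))² = (86 - 6)² = 80² = 6400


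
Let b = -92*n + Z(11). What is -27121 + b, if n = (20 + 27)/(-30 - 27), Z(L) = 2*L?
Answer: -1540319/57 ≈ -27023.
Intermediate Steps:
n = -47/57 (n = 47/(-57) = 47*(-1/57) = -47/57 ≈ -0.82456)
b = 5578/57 (b = -92*(-47/57) + 2*11 = 4324/57 + 22 = 5578/57 ≈ 97.860)
-27121 + b = -27121 + 5578/57 = -1540319/57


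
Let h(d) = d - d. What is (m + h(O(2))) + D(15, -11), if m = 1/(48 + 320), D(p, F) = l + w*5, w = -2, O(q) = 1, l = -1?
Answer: -4047/368 ≈ -10.997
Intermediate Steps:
h(d) = 0
D(p, F) = -11 (D(p, F) = -1 - 2*5 = -1 - 10 = -11)
m = 1/368 ≈ 0.0027174
(m + h(O(2))) + D(15, -11) = (1/368 + 0) - 11 = 1/368 - 11 = -4047/368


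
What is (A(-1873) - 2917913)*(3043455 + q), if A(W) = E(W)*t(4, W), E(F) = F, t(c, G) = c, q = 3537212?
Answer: -19251116145135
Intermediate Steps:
A(W) = 4*W (A(W) = W*4 = 4*W)
(A(-1873) - 2917913)*(3043455 + q) = (4*(-1873) - 2917913)*(3043455 + 3537212) = (-7492 - 2917913)*6580667 = -2925405*6580667 = -19251116145135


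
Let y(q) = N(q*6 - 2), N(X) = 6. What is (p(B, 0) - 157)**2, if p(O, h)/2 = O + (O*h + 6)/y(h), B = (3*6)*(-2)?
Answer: 51529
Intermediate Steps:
y(q) = 6
B = -36 (B = 18*(-2) = -36)
p(O, h) = 2 + 2*O + O*h/3 (p(O, h) = 2*(O + (O*h + 6)/6) = 2*(O + (6 + O*h)*(1/6)) = 2*(O + (1 + O*h/6)) = 2*(1 + O + O*h/6) = 2 + 2*O + O*h/3)
(p(B, 0) - 157)**2 = ((2 + 2*(-36) + (1/3)*(-36)*0) - 157)**2 = ((2 - 72 + 0) - 157)**2 = (-70 - 157)**2 = (-227)**2 = 51529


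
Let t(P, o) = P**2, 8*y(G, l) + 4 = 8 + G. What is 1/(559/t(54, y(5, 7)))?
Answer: 2916/559 ≈ 5.2165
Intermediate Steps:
y(G, l) = 1/2 + G/8 (y(G, l) = -1/2 + (8 + G)/8 = -1/2 + (1 + G/8) = 1/2 + G/8)
1/(559/t(54, y(5, 7))) = 1/(559/(54**2)) = 1/(559/2916) = 2916/559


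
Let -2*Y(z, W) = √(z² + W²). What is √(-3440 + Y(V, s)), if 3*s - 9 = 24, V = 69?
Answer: √(-13760 - 2*√4882)/2 ≈ 58.949*I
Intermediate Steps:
s = 11 (s = 3 + (⅓)*24 = 3 + 8 = 11)
Y(z, W) = -√(W² + z²)/2 (Y(z, W) = -√(z² + W²)/2 = -√(W² + z²)/2)
√(-3440 + Y(V, s)) = √(-3440 - √(11² + 69²)/2) = √(-3440 - √(121 + 4761)/2) = √(-3440 - √4882/2)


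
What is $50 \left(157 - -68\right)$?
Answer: $11250$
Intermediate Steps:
$50 \left(157 - -68\right) = 50 \left(157 + 68\right) = 50 \cdot 225 = 11250$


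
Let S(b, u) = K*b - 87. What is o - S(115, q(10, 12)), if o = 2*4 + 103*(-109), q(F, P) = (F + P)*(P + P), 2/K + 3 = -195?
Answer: -1101953/99 ≈ -11131.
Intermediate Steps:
K = -1/99 (K = 2/(-3 - 195) = 2/(-198) = 2*(-1/198) = -1/99 ≈ -0.010101)
q(F, P) = 2*P*(F + P) (q(F, P) = (F + P)*(2*P) = 2*P*(F + P))
S(b, u) = -87 - b/99 (S(b, u) = -b/99 - 87 = -87 - b/99)
o = -11219 (o = 8 - 11227 = -11219)
o - S(115, q(10, 12)) = -11219 - (-87 - 1/99*115) = -11219 - (-87 - 115/99) = -11219 - 1*(-8728/99) = -11219 + 8728/99 = -1101953/99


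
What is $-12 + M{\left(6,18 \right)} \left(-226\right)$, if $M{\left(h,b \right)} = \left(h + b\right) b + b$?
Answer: $-101712$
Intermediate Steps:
$M{\left(h,b \right)} = b + b \left(b + h\right)$ ($M{\left(h,b \right)} = \left(b + h\right) b + b = b \left(b + h\right) + b = b + b \left(b + h\right)$)
$-12 + M{\left(6,18 \right)} \left(-226\right) = -12 + 18 \left(1 + 18 + 6\right) \left(-226\right) = -12 + 18 \cdot 25 \left(-226\right) = -12 + 450 \left(-226\right) = -12 - 101700 = -101712$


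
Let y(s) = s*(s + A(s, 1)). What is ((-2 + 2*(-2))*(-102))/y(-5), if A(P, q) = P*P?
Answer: -153/25 ≈ -6.1200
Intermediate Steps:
A(P, q) = P²
y(s) = s*(s + s²)
((-2 + 2*(-2))*(-102))/y(-5) = ((-2 + 2*(-2))*(-102))/(((-5)²*(1 - 5))) = ((-2 - 4)*(-102))/((25*(-4))) = -6*(-102)/(-100) = 612*(-1/100) = -153/25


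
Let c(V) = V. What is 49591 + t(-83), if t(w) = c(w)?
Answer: 49508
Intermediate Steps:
t(w) = w
49591 + t(-83) = 49591 - 83 = 49508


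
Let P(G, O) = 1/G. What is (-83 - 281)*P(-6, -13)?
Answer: 182/3 ≈ 60.667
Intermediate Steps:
(-83 - 281)*P(-6, -13) = (-83 - 281)/(-6) = -364*(-1/6) = 182/3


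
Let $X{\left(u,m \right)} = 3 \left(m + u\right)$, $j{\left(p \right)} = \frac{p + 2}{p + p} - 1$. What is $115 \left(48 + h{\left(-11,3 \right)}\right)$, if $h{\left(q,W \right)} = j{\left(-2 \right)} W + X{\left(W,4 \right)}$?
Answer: $7590$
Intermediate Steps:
$j{\left(p \right)} = -1 + \frac{2 + p}{2 p}$ ($j{\left(p \right)} = \frac{2 + p}{2 p} - 1 = -1 + \frac{2 + p}{2 p}$)
$X{\left(u,m \right)} = 3 m + 3 u$
$h{\left(q,W \right)} = 12 + 2 W$ ($h{\left(q,W \right)} = \frac{2 - -2}{2 \left(-2\right)} W + \left(3 \cdot 4 + 3 W\right) = \frac{1}{2} \left(- \frac{1}{2}\right) \left(2 + 2\right) W + \left(12 + 3 W\right) = \frac{1}{2} \left(- \frac{1}{2}\right) 4 W + \left(12 + 3 W\right) = - W + \left(12 + 3 W\right) = 12 + 2 W$)
$115 \left(48 + h{\left(-11,3 \right)}\right) = 115 \left(48 + \left(12 + 2 \cdot 3\right)\right) = 115 \left(48 + \left(12 + 6\right)\right) = 115 \left(48 + 18\right) = 115 \cdot 66 = 7590$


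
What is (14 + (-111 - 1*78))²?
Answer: 30625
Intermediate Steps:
(14 + (-111 - 1*78))² = (14 + (-111 - 78))² = (14 - 189)² = (-175)² = 30625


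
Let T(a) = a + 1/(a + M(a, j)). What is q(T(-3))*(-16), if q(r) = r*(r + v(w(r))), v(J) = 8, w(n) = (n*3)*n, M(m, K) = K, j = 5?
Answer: 220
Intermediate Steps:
w(n) = 3*n**2 (w(n) = (3*n)*n = 3*n**2)
T(a) = a + 1/(5 + a) (T(a) = a + 1/(a + 5) = a + 1/(5 + a))
q(r) = r*(8 + r) (q(r) = r*(r + 8) = r*(8 + r))
q(T(-3))*(-16) = (((1 + (-3)**2 + 5*(-3))/(5 - 3))*(8 + (1 + (-3)**2 + 5*(-3))/(5 - 3)))*(-16) = (((1 + 9 - 15)/2)*(8 + (1 + 9 - 15)/2))*(-16) = (((1/2)*(-5))*(8 + (1/2)*(-5)))*(-16) = -5*(8 - 5/2)/2*(-16) = -5/2*11/2*(-16) = -55/4*(-16) = 220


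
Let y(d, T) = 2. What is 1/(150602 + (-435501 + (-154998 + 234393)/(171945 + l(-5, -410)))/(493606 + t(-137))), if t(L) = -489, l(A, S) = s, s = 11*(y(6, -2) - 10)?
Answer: 84745608269/12762783252711976 ≈ 6.6401e-6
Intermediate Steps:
s = -88 (s = 11*(2 - 10) = 11*(-8) = -88)
l(A, S) = -88
1/(150602 + (-435501 + (-154998 + 234393)/(171945 + l(-5, -410)))/(493606 + t(-137))) = 1/(150602 + (-435501 + (-154998 + 234393)/(171945 - 88))/(493606 - 489)) = 1/(150602 + (-435501 + 79395/171857)/493117) = 1/(150602 + (-435501 + 79395*(1/171857))*(1/493117)) = 1/(150602 + (-435501 + 79395/171857)*(1/493117)) = 1/(150602 - 74843815962/171857*1/493117) = 1/(150602 - 74843815962/84745608269) = 1/(12762783252711976/84745608269) = 84745608269/12762783252711976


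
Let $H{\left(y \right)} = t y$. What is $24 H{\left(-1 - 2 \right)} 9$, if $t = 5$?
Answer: $-3240$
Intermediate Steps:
$H{\left(y \right)} = 5 y$
$24 H{\left(-1 - 2 \right)} 9 = 24 \cdot 5 \left(-1 - 2\right) 9 = 24 \cdot 5 \left(-3\right) 9 = 24 \left(-15\right) 9 = \left(-360\right) 9 = -3240$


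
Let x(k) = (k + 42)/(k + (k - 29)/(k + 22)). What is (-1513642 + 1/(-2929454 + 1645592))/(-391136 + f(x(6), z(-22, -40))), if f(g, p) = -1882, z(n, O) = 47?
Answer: 1943307445405/504580875516 ≈ 3.8513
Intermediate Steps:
x(k) = (42 + k)/(k + (-29 + k)/(22 + k))
(-1513642 + 1/(-2929454 + 1645592))/(-391136 + f(x(6), z(-22, -40))) = (-1513642 + 1/(-2929454 + 1645592))/(-391136 - 1882) = (-1513642 + 1/(-1283862))/(-393018) = (-1513642 - 1/1283862)*(-1/393018) = -1943307445405/1283862*(-1/393018) = 1943307445405/504580875516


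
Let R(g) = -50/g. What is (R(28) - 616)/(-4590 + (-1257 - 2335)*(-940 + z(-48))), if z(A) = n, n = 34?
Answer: -2883/15165556 ≈ -0.00019010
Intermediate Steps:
z(A) = 34
(R(28) - 616)/(-4590 + (-1257 - 2335)*(-940 + z(-48))) = (-50/28 - 616)/(-4590 + (-1257 - 2335)*(-940 + 34)) = (-50*1/28 - 616)/(-4590 - 3592*(-906)) = (-25/14 - 616)/(-4590 + 3254352) = -8649/14/3249762 = -8649/14*1/3249762 = -2883/15165556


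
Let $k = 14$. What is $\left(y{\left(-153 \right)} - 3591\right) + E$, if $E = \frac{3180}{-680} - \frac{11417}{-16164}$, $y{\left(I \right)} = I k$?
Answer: $- \frac{1576450553}{274788} \approx -5737.0$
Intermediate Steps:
$y{\left(I \right)} = 14 I$ ($y{\left(I \right)} = I 14 = 14 I$)
$E = - \frac{1090949}{274788}$ ($E = 3180 \left(- \frac{1}{680}\right) - - \frac{11417}{16164} = - \frac{159}{34} + \frac{11417}{16164} = - \frac{1090949}{274788} \approx -3.9701$)
$\left(y{\left(-153 \right)} - 3591\right) + E = \left(14 \left(-153\right) - 3591\right) - \frac{1090949}{274788} = \left(-2142 - 3591\right) - \frac{1090949}{274788} = -5733 - \frac{1090949}{274788} = - \frac{1576450553}{274788}$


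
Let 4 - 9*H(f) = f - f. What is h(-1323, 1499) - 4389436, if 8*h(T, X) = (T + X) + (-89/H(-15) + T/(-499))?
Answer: -70090557159/15968 ≈ -4.3894e+6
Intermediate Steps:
H(f) = 4/9 (H(f) = 4/9 - (f - f)/9 = 4/9 - ⅑*0 = 4/9 + 0 = 4/9)
h(T, X) = -801/32 + X/8 + 249*T/1996 (h(T, X) = ((T + X) + (-89/4/9 + T/(-499)))/8 = ((T + X) + (-89*9/4 + T*(-1/499)))/8 = ((T + X) + (-801/4 - T/499))/8 = (-801/4 + X + 498*T/499)/8 = -801/32 + X/8 + 249*T/1996)
h(-1323, 1499) - 4389436 = (-801/32 + (⅛)*1499 + (249/1996)*(-1323)) - 4389436 = (-801/32 + 1499/8 - 329427/1996) - 4389436 = -43111/15968 - 4389436 = -70090557159/15968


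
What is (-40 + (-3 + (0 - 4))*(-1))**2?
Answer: 1089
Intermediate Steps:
(-40 + (-3 + (0 - 4))*(-1))**2 = (-40 + (-3 - 4)*(-1))**2 = (-40 - 7*(-1))**2 = (-40 + 7)**2 = (-33)**2 = 1089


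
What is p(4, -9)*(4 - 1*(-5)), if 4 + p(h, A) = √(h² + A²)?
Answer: -36 + 9*√97 ≈ 52.640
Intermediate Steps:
p(h, A) = -4 + √(A² + h²) (p(h, A) = -4 + √(h² + A²) = -4 + √(A² + h²))
p(4, -9)*(4 - 1*(-5)) = (-4 + √((-9)² + 4²))*(4 - 1*(-5)) = (-4 + √(81 + 16))*(4 + 5) = (-4 + √97)*9 = -36 + 9*√97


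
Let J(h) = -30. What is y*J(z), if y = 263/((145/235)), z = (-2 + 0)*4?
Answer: -370830/29 ≈ -12787.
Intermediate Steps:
z = -8 (z = -2*4 = -8)
y = 12361/29 (y = 263/((145*(1/235))) = 263/(29/47) = 263*(47/29) = 12361/29 ≈ 426.24)
y*J(z) = (12361/29)*(-30) = -370830/29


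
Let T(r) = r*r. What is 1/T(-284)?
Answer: 1/80656 ≈ 1.2398e-5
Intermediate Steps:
T(r) = r²
1/T(-284) = 1/((-284)²) = 1/80656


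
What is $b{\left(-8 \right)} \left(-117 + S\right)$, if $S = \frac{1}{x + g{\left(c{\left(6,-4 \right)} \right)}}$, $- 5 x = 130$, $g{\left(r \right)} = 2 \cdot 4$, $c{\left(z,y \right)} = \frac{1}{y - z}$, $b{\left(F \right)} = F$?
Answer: $\frac{8428}{9} \approx 936.44$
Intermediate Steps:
$g{\left(r \right)} = 8$
$x = -26$ ($x = \left(- \frac{1}{5}\right) 130 = -26$)
$S = - \frac{1}{18}$ ($S = \frac{1}{-26 + 8} = \frac{1}{-18} = - \frac{1}{18} \approx -0.055556$)
$b{\left(-8 \right)} \left(-117 + S\right) = - 8 \left(-117 - \frac{1}{18}\right) = \left(-8\right) \left(- \frac{2107}{18}\right) = \frac{8428}{9}$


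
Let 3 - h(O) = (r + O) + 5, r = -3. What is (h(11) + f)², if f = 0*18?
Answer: 100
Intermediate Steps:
f = 0
h(O) = 1 - O (h(O) = 3 - ((-3 + O) + 5) = 3 - (2 + O) = 3 + (-2 - O) = 1 - O)
(h(11) + f)² = ((1 - 1*11) + 0)² = ((1 - 11) + 0)² = (-10 + 0)² = (-10)² = 100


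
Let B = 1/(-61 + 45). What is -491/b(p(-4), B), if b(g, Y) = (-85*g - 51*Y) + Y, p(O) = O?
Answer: -3928/2745 ≈ -1.4310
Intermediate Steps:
B = -1/16 (B = 1/(-16) = -1/16 ≈ -0.062500)
b(g, Y) = -85*g - 50*Y
-491/b(p(-4), B) = -491/(-85*(-4) - 50*(-1/16)) = -491/(340 + 25/8) = -491/2745/8 = -491*8/2745 = -3928/2745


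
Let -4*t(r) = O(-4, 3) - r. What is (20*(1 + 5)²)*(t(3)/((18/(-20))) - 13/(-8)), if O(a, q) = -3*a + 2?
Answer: 3370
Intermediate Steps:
O(a, q) = 2 - 3*a
t(r) = -7/2 + r/4 (t(r) = -((2 - 3*(-4)) - r)/4 = -((2 + 12) - r)/4 = -(14 - r)/4 = -7/2 + r/4)
(20*(1 + 5)²)*(t(3)/((18/(-20))) - 13/(-8)) = (20*(1 + 5)²)*((-7/2 + (¼)*3)/((18/(-20))) - 13/(-8)) = (20*6²)*((-7/2 + ¾)/((18*(-1/20))) - 13*(-⅛)) = (20*36)*(-11/(4*(-9/10)) + 13/8) = 720*(-11/4*(-10/9) + 13/8) = 720*(55/18 + 13/8) = 720*(337/72) = 3370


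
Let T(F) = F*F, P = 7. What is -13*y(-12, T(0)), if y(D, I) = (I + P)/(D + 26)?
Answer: -13/2 ≈ -6.5000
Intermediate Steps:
T(F) = F²
y(D, I) = (7 + I)/(26 + D) (y(D, I) = (I + 7)/(D + 26) = (7 + I)/(26 + D))
-13*y(-12, T(0)) = -13*(7 + 0²)/(26 - 12) = -13*(7 + 0)/14 = -13*7/14 = -13*½ = -13/2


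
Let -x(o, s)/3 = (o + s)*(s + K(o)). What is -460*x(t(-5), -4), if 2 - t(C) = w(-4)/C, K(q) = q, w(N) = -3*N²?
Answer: 928464/5 ≈ 1.8569e+5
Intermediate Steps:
t(C) = 2 + 48/C (t(C) = 2 - (-3*(-4)²)/C = 2 - (-3*16)/C = 2 - (-48)/C = 2 + 48/C)
x(o, s) = -3*(o + s)² (x(o, s) = -3*(o + s)*(s + o) = -3*(o + s)*(o + s) = -3*(o + s)²)
-460*x(t(-5), -4) = -460*(-3*(2 + 48/(-5))² - 3*(-4)² - 6*(2 + 48/(-5))*(-4)) = -460*(-3*(2 + 48*(-⅕))² - 3*16 - 6*(2 + 48*(-⅕))*(-4)) = -460*(-3*(2 - 48/5)² - 48 - 6*(2 - 48/5)*(-4)) = -460*(-3*(-38/5)² - 48 - 6*(-38/5)*(-4)) = -460*(-3*1444/25 - 48 - 912/5) = -460*(-4332/25 - 48 - 912/5) = -460*(-10092/25) = 928464/5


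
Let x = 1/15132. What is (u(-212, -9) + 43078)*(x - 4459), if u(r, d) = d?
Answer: -223539993731/1164 ≈ -1.9204e+8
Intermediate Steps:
x = 1/15132 ≈ 6.6085e-5
(u(-212, -9) + 43078)*(x - 4459) = (-9 + 43078)*(1/15132 - 4459) = 43069*(-67473587/15132) = -223539993731/1164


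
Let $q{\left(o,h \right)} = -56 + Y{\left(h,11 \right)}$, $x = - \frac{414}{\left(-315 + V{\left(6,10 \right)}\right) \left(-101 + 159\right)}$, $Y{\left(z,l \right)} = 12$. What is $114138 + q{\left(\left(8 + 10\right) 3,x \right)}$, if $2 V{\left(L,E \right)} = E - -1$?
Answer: $114094$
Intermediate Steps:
$V{\left(L,E \right)} = \frac{1}{2} + \frac{E}{2}$ ($V{\left(L,E \right)} = \frac{E - -1}{2} = \frac{E + 1}{2} = \frac{1 + E}{2} = \frac{1}{2} + \frac{E}{2}$)
$x = \frac{414}{17951}$ ($x = - \frac{414}{\left(-315 + \left(\frac{1}{2} + \frac{1}{2} \cdot 10\right)\right) \left(-101 + 159\right)} = - \frac{414}{\left(-315 + \left(\frac{1}{2} + 5\right)\right) 58} = - \frac{414}{\left(-315 + \frac{11}{2}\right) 58} = - \frac{414}{\left(- \frac{619}{2}\right) 58} = - \frac{414}{-17951} = \left(-414\right) \left(- \frac{1}{17951}\right) = \frac{414}{17951} \approx 0.023063$)
$q{\left(o,h \right)} = -44$ ($q{\left(o,h \right)} = -56 + 12 = -44$)
$114138 + q{\left(\left(8 + 10\right) 3,x \right)} = 114138 - 44 = 114094$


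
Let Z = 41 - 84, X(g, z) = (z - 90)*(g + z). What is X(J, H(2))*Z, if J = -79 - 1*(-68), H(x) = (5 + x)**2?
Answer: 66994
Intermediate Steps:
J = -11 (J = -79 + 68 = -11)
X(g, z) = (-90 + z)*(g + z)
Z = -43
X(J, H(2))*Z = (((5 + 2)**2)**2 - 90*(-11) - 90*(5 + 2)**2 - 11*(5 + 2)**2)*(-43) = ((7**2)**2 + 990 - 90*7**2 - 11*7**2)*(-43) = (49**2 + 990 - 90*49 - 11*49)*(-43) = (2401 + 990 - 4410 - 539)*(-43) = -1558*(-43) = 66994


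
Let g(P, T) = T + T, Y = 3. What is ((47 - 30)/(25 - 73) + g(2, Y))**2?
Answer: 73441/2304 ≈ 31.875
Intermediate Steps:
g(P, T) = 2*T
((47 - 30)/(25 - 73) + g(2, Y))**2 = ((47 - 30)/(25 - 73) + 2*3)**2 = (17/(-48) + 6)**2 = (17*(-1/48) + 6)**2 = (-17/48 + 6)**2 = (271/48)**2 = 73441/2304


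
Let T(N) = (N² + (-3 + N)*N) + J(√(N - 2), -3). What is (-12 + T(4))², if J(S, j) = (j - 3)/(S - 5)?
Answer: 45868/529 + 2568*√2/529 ≈ 93.572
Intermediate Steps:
J(S, j) = (-3 + j)/(-5 + S)
T(N) = N² - 6/(-5 + √(-2 + N)) + N*(-3 + N) (T(N) = (N² + (-3 + N)*N) + (-3 - 3)/(-5 + √(N - 2)) = (N² + N*(-3 + N)) - 6/(-5 + √(-2 + N)) = N² - 6/(-5 + √(-2 + N)) + N*(-3 + N))
(-12 + T(4))² = (-12 + (-6 + 4*(-5 + √(-2 + 4))*(-3 + 2*4))/(-5 + √(-2 + 4)))² = (-12 + (-6 + 4*(-5 + √2)*(-3 + 8))/(-5 + √2))² = (-12 + (-6 + 4*(-5 + √2)*5)/(-5 + √2))² = (-12 + (-6 + (-100 + 20*√2))/(-5 + √2))² = (-12 + (-106 + 20*√2)/(-5 + √2))²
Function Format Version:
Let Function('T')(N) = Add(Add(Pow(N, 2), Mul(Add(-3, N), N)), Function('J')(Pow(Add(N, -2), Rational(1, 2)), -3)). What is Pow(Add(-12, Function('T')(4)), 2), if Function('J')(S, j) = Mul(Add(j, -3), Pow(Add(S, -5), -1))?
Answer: Add(Rational(45868, 529), Mul(Rational(2568, 529), Pow(2, Rational(1, 2)))) ≈ 93.572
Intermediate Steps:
Function('J')(S, j) = Mul(Pow(Add(-5, S), -1), Add(-3, j)) (Function('J')(S, j) = Mul(Add(-3, j), Pow(Add(-5, S), -1)) = Mul(Pow(Add(-5, S), -1), Add(-3, j)))
Function('T')(N) = Add(Pow(N, 2), Mul(-6, Pow(Add(-5, Pow(Add(-2, N), Rational(1, 2))), -1)), Mul(N, Add(-3, N))) (Function('T')(N) = Add(Add(Pow(N, 2), Mul(Add(-3, N), N)), Mul(Pow(Add(-5, Pow(Add(N, -2), Rational(1, 2))), -1), Add(-3, -3))) = Add(Add(Pow(N, 2), Mul(N, Add(-3, N))), Mul(Pow(Add(-5, Pow(Add(-2, N), Rational(1, 2))), -1), -6)) = Add(Add(Pow(N, 2), Mul(N, Add(-3, N))), Mul(-6, Pow(Add(-5, Pow(Add(-2, N), Rational(1, 2))), -1))) = Add(Pow(N, 2), Mul(-6, Pow(Add(-5, Pow(Add(-2, N), Rational(1, 2))), -1)), Mul(N, Add(-3, N))))
Pow(Add(-12, Function('T')(4)), 2) = Pow(Add(-12, Mul(Pow(Add(-5, Pow(Add(-2, 4), Rational(1, 2))), -1), Add(-6, Mul(4, Add(-5, Pow(Add(-2, 4), Rational(1, 2))), Add(-3, Mul(2, 4)))))), 2) = Pow(Add(-12, Mul(Pow(Add(-5, Pow(2, Rational(1, 2))), -1), Add(-6, Mul(4, Add(-5, Pow(2, Rational(1, 2))), Add(-3, 8))))), 2) = Pow(Add(-12, Mul(Pow(Add(-5, Pow(2, Rational(1, 2))), -1), Add(-6, Mul(4, Add(-5, Pow(2, Rational(1, 2))), 5)))), 2) = Pow(Add(-12, Mul(Pow(Add(-5, Pow(2, Rational(1, 2))), -1), Add(-6, Add(-100, Mul(20, Pow(2, Rational(1, 2))))))), 2) = Pow(Add(-12, Mul(Pow(Add(-5, Pow(2, Rational(1, 2))), -1), Add(-106, Mul(20, Pow(2, Rational(1, 2)))))), 2)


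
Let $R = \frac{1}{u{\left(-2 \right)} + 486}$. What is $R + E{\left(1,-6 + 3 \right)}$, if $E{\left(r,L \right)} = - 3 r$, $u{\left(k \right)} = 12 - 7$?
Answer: $- \frac{1472}{491} \approx -2.998$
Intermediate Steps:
$u{\left(k \right)} = 5$ ($u{\left(k \right)} = 12 - 7 = 5$)
$R = \frac{1}{491}$ ($R = \frac{1}{5 + 486} = \frac{1}{491} \approx 0.0020367$)
$R + E{\left(1,-6 + 3 \right)} = \frac{1}{491} - 3 = - \frac{1472}{491}$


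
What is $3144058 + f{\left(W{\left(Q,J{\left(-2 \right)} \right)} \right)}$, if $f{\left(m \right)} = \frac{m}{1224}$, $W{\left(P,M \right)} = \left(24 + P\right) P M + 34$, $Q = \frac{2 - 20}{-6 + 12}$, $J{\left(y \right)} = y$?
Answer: $\frac{481040894}{153} \approx 3.1441 \cdot 10^{6}$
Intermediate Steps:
$Q = -3$ ($Q = - \frac{18}{6} = \left(-18\right) \frac{1}{6} = -3$)
$W{\left(P,M \right)} = 34 + M P \left(24 + P\right)$ ($W{\left(P,M \right)} = P \left(24 + P\right) M + 34 = M P \left(24 + P\right) + 34 = 34 + M P \left(24 + P\right)$)
$f{\left(m \right)} = \frac{m}{1224}$ ($f{\left(m \right)} = m \frac{1}{1224} = \frac{m}{1224}$)
$3144058 + f{\left(W{\left(Q,J{\left(-2 \right)} \right)} \right)} = 3144058 + \frac{34 - 2 \left(-3\right)^{2} + 24 \left(-2\right) \left(-3\right)}{1224} = 3144058 + \frac{34 - 18 + 144}{1224} = 3144058 + \frac{1}{1224} \cdot 160 = 3144058 + \frac{20}{153} = \frac{481040894}{153}$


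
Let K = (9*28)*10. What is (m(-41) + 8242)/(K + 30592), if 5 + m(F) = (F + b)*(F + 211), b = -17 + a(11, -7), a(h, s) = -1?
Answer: -1793/33112 ≈ -0.054150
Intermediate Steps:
b = -18 (b = -17 - 1 = -18)
m(F) = -5 + (-18 + F)*(211 + F) (m(F) = -5 + (F - 18)*(F + 211) = -5 + (-18 + F)*(211 + F))
K = 2520 (K = 252*10 = 2520)
(m(-41) + 8242)/(K + 30592) = ((-3803 + (-41)² + 193*(-41)) + 8242)/(2520 + 30592) = ((-3803 + 1681 - 7913) + 8242)/33112 = (-10035 + 8242)*(1/33112) = -1793*1/33112 = -1793/33112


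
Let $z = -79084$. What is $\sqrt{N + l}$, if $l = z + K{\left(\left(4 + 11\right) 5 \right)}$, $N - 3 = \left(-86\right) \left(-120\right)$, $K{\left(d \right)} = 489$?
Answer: $4 i \sqrt{4267} \approx 261.29 i$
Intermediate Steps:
$N = 10323$ ($N = 3 - -10320 = 3 + 10320 = 10323$)
$l = -78595$ ($l = -79084 + 489 = -78595$)
$\sqrt{N + l} = \sqrt{10323 - 78595} = \sqrt{-68272} = 4 i \sqrt{4267}$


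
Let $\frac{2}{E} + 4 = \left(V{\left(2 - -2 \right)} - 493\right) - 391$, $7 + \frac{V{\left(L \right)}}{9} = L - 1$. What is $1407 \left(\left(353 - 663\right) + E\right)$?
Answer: $- \frac{9595807}{22} \approx -4.3617 \cdot 10^{5}$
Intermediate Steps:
$V{\left(L \right)} = -72 + 9 L$ ($V{\left(L \right)} = -63 + 9 \left(L - 1\right) = -63 + 9 \left(-1 + L\right) = -63 + \left(-9 + 9 L\right) = -72 + 9 L$)
$E = - \frac{1}{462}$ ($E = \frac{2}{-4 - \left(956 - 9 \left(2 - -2\right)\right)} = \frac{2}{-4 - \left(956 - 9 \left(2 + 2\right)\right)} = \frac{2}{-4 + \left(\left(\left(-72 + 9 \cdot 4\right) - 493\right) - 391\right)} = \frac{2}{-4 + \left(\left(\left(-72 + 36\right) - 493\right) - 391\right)} = \frac{2}{-4 - 920} = \frac{2}{-924} = 2 \left(- \frac{1}{924}\right) = - \frac{1}{462} \approx -0.0021645$)
$1407 \left(\left(353 - 663\right) + E\right) = 1407 \left(\left(353 - 663\right) - \frac{1}{462}\right) = 1407 \left(-310 - \frac{1}{462}\right) = 1407 \left(- \frac{143221}{462}\right) = - \frac{9595807}{22}$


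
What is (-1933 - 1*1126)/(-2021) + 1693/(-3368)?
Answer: 6881159/6806728 ≈ 1.0109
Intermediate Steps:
(-1933 - 1*1126)/(-2021) + 1693/(-3368) = (-1933 - 1126)*(-1/2021) + 1693*(-1/3368) = -3059*(-1/2021) - 1693/3368 = 3059/2021 - 1693/3368 = 6881159/6806728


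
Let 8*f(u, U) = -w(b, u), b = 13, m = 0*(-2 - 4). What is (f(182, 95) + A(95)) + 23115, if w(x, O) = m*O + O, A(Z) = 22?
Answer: 92457/4 ≈ 23114.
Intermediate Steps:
m = 0 (m = 0*(-6) = 0)
w(x, O) = O (w(x, O) = 0*O + O = 0 + O = O)
f(u, U) = -u/8 (f(u, U) = (-u)/8 = -u/8)
(f(182, 95) + A(95)) + 23115 = (-⅛*182 + 22) + 23115 = (-91/4 + 22) + 23115 = -¾ + 23115 = 92457/4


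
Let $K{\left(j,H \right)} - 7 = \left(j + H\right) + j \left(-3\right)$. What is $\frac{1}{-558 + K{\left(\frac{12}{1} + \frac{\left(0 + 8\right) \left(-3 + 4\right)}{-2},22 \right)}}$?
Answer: $- \frac{1}{545} \approx -0.0018349$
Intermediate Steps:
$K{\left(j,H \right)} = 7 + H - 2 j$ ($K{\left(j,H \right)} = 7 + \left(\left(j + H\right) + j \left(-3\right)\right) = 7 + \left(\left(H + j\right) - 3 j\right) = 7 + \left(H - 2 j\right) = 7 + H - 2 j$)
$\frac{1}{-558 + K{\left(\frac{12}{1} + \frac{\left(0 + 8\right) \left(-3 + 4\right)}{-2},22 \right)}} = \frac{1}{-558 + \left(7 + 22 - 2 \left(\frac{12}{1} + \frac{\left(0 + 8\right) \left(-3 + 4\right)}{-2}\right)\right)} = \frac{1}{-558 + \left(7 + 22 - 2 \left(12 \cdot 1 + 8 \cdot 1 \left(- \frac{1}{2}\right)\right)\right)} = \frac{1}{-558 + \left(7 + 22 - 2 \left(12 + 8 \left(- \frac{1}{2}\right)\right)\right)} = \frac{1}{-558 + \left(7 + 22 - 2 \left(12 - 4\right)\right)} = \frac{1}{-558 + \left(7 + 22 - 16\right)} = \frac{1}{-558 + 13} = \frac{1}{-545} = - \frac{1}{545}$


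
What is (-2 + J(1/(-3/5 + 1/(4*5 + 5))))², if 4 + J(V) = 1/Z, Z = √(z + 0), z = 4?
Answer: 121/4 ≈ 30.250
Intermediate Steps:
Z = 2 (Z = √(4 + 0) = √4 = 2)
J(V) = -7/2 (J(V) = -4 + 1/2 = -4 + ½ = -7/2)
(-2 + J(1/(-3/5 + 1/(4*5 + 5))))² = (-2 - 7/2)² = (-11/2)² = 121/4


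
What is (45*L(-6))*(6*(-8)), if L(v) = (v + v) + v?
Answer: 38880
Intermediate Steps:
L(v) = 3*v (L(v) = 2*v + v = 3*v)
(45*L(-6))*(6*(-8)) = (45*(3*(-6)))*(6*(-8)) = (45*(-18))*(-48) = -810*(-48) = 38880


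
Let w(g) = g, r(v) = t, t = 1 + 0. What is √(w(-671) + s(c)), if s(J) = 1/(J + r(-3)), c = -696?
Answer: I*√324110470/695 ≈ 25.904*I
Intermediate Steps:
t = 1
r(v) = 1
s(J) = 1/(1 + J) (s(J) = 1/(J + 1) = 1/(1 + J))
√(w(-671) + s(c)) = √(-671 + 1/(1 - 696)) = √(-671 + 1/(-695)) = √(-671 - 1/695) = √(-466346/695) = I*√324110470/695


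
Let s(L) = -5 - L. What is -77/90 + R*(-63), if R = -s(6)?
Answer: -62447/90 ≈ -693.86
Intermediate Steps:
R = 11 (R = -(-5 - 1*6) = -(-5 - 6) = -1*(-11) = 11)
-77/90 + R*(-63) = -77/90 + 11*(-63) = -77*1/90 - 693 = -77/90 - 693 = -62447/90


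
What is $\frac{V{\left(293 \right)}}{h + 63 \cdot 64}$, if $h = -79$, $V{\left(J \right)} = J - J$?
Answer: $0$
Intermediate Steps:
$V{\left(J \right)} = 0$
$\frac{V{\left(293 \right)}}{h + 63 \cdot 64} = \frac{0}{-79 + 63 \cdot 64} = \frac{0}{-79 + 4032} = \frac{0}{3953} = 0 \cdot \frac{1}{3953} = 0$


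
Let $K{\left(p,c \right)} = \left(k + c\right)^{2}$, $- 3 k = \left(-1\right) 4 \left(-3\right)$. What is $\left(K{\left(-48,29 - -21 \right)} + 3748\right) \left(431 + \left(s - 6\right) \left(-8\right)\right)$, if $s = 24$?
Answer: $1682968$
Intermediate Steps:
$k = -4$ ($k = - \frac{\left(-1\right) 4 \left(-3\right)}{3} = - \frac{\left(-4\right) \left(-3\right)}{3} = \left(- \frac{1}{3}\right) 12 = -4$)
$K{\left(p,c \right)} = \left(-4 + c\right)^{2}$
$\left(K{\left(-48,29 - -21 \right)} + 3748\right) \left(431 + \left(s - 6\right) \left(-8\right)\right) = \left(\left(-4 + \left(29 - -21\right)\right)^{2} + 3748\right) \left(431 + \left(24 - 6\right) \left(-8\right)\right) = \left(\left(-4 + \left(29 + 21\right)\right)^{2} + 3748\right) \left(431 + 18 \left(-8\right)\right) = \left(\left(-4 + 50\right)^{2} + 3748\right) \left(431 - 144\right) = \left(46^{2} + 3748\right) 287 = \left(2116 + 3748\right) 287 = 5864 \cdot 287 = 1682968$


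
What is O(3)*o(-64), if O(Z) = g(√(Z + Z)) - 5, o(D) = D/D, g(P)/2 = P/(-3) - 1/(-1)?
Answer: -3 - 2*√6/3 ≈ -4.6330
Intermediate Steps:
g(P) = 2 - 2*P/3 (g(P) = 2*(P/(-3) - 1/(-1)) = 2*(P*(-⅓) - 1*(-1)) = 2*(-P/3 + 1) = 2*(1 - P/3) = 2 - 2*P/3)
o(D) = 1
O(Z) = -3 - 2*√2*√Z/3 (O(Z) = (2 - 2*√(Z + Z)/3) - 5 = (2 - 2*√2*√Z/3) - 5 = -3 - 2*√2*√Z/3)
O(3)*o(-64) = (-3 - 2*√2*√3/3)*1 = (-3 - 2*√6/3)*1 = -3 - 2*√6/3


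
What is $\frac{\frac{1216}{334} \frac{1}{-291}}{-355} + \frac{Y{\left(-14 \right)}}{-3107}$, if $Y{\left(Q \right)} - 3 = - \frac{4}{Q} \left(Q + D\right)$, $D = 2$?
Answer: $\frac{64979197}{375212334315} \approx 0.00017318$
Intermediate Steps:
$Y{\left(Q \right)} = 3 - \frac{4 \left(2 + Q\right)}{Q}$ ($Y{\left(Q \right)} = 3 + - \frac{4}{Q} \left(Q + 2\right) = 3 + - \frac{4}{Q} \left(2 + Q\right) = 3 - \frac{4 \left(2 + Q\right)}{Q}$)
$\frac{\frac{1216}{334} \frac{1}{-291}}{-355} + \frac{Y{\left(-14 \right)}}{-3107} = \frac{\frac{1216}{334} \frac{1}{-291}}{-355} + \frac{\frac{1}{-14} \left(-8 - -14\right)}{-3107} = 1216 \cdot \frac{1}{334} \left(- \frac{1}{291}\right) \left(- \frac{1}{355}\right) + - \frac{-8 + 14}{14} \left(- \frac{1}{3107}\right) = \frac{608}{167} \left(- \frac{1}{291}\right) \left(- \frac{1}{355}\right) + \left(- \frac{1}{14}\right) 6 \left(- \frac{1}{3107}\right) = \left(- \frac{608}{48597}\right) \left(- \frac{1}{355}\right) - - \frac{3}{21749} = \frac{608}{17251935} + \frac{3}{21749} = \frac{64979197}{375212334315}$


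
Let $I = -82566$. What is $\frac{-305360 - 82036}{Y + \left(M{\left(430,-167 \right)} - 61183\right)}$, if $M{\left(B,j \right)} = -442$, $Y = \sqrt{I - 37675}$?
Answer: $\frac{702155250}{111698849} + \frac{11394 i \sqrt{120241}}{111698849} \approx 6.2861 + 0.035372 i$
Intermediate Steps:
$Y = i \sqrt{120241}$ ($Y = \sqrt{-82566 - 37675} = \sqrt{-120241} = i \sqrt{120241} \approx 346.76 i$)
$\frac{-305360 - 82036}{Y + \left(M{\left(430,-167 \right)} - 61183\right)} = \frac{-305360 - 82036}{i \sqrt{120241} - 61625} = - \frac{387396}{i \sqrt{120241} - 61625} = - \frac{387396}{-61625 + i \sqrt{120241}}$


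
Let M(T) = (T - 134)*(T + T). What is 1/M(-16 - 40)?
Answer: 1/21280 ≈ 4.6992e-5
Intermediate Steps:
M(T) = 2*T*(-134 + T) (M(T) = (-134 + T)*(2*T) = 2*T*(-134 + T))
1/M(-16 - 40) = 1/(2*(-16 - 40)*(-134 + (-16 - 40))) = 1/(2*(-56)*(-134 - 56)) = 1/(2*(-56)*(-190)) = 1/21280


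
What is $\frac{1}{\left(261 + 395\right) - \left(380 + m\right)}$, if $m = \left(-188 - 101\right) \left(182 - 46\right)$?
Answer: $\frac{1}{39580} \approx 2.5265 \cdot 10^{-5}$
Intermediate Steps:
$m = -39304$ ($m = \left(-289\right) 136 = -39304$)
$\frac{1}{\left(261 + 395\right) - \left(380 + m\right)} = \frac{1}{\left(261 + 395\right) - -38924} = \frac{1}{656 + \left(-380 + 39304\right)} = \frac{1}{656 + 38924} = \frac{1}{39580}$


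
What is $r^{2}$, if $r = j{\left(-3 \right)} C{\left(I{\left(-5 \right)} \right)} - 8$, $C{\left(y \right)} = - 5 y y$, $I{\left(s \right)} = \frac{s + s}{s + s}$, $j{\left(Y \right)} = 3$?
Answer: $529$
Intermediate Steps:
$I{\left(s \right)} = 1$ ($I{\left(s \right)} = \frac{2 s}{2 s} = 2 s \frac{1}{2 s} = 1$)
$C{\left(y \right)} = - 5 y^{2}$
$r = -23$ ($r = 3 \left(- 5 \cdot 1^{2}\right) - 8 = 3 \left(\left(-5\right) 1\right) - 8 = 3 \left(-5\right) - 8 = -15 - 8 = -23$)
$r^{2} = \left(-23\right)^{2} = 529$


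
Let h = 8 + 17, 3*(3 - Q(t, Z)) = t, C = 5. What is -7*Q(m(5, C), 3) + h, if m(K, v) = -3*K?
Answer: -31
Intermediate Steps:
Q(t, Z) = 3 - t/3
h = 25
-7*Q(m(5, C), 3) + h = -7*(3 - (-1)*5) + 25 = -7*(3 - 1/3*(-15)) + 25 = -7*(3 + 5) + 25 = -7*8 + 25 = -56 + 25 = -31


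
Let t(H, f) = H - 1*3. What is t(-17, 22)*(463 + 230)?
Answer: -13860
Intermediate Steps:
t(H, f) = -3 + H (t(H, f) = H - 3 = -3 + H)
t(-17, 22)*(463 + 230) = (-3 - 17)*(463 + 230) = -20*693 = -13860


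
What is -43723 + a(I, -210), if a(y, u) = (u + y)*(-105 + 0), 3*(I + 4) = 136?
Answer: -26013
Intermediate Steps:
I = 124/3 (I = -4 + (⅓)*136 = -4 + 136/3 = 124/3 ≈ 41.333)
a(y, u) = -105*u - 105*y (a(y, u) = (u + y)*(-105) = -105*u - 105*y)
-43723 + a(I, -210) = -43723 + (-105*(-210) - 105*124/3) = -43723 + (22050 - 4340) = -43723 + 17710 = -26013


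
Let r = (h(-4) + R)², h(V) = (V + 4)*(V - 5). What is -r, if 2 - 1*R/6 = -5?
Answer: -1764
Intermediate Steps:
h(V) = (-5 + V)*(4 + V) (h(V) = (4 + V)*(-5 + V) = (-5 + V)*(4 + V))
R = 42 (R = 12 - 6*(-5) = 12 + 30 = 42)
r = 1764 (r = ((-20 + (-4)² - 1*(-4)) + 42)² = ((-20 + 16 + 4) + 42)² = (0 + 42)² = 42² = 1764)
-r = -1*1764 = -1764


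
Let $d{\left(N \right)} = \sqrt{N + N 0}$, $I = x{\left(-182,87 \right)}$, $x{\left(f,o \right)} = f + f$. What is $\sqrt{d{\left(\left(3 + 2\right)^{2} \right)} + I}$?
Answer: $i \sqrt{359} \approx 18.947 i$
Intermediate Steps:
$x{\left(f,o \right)} = 2 f$
$I = -364$ ($I = 2 \left(-182\right) = -364$)
$d{\left(N \right)} = \sqrt{N}$ ($d{\left(N \right)} = \sqrt{N + 0} = \sqrt{N}$)
$\sqrt{d{\left(\left(3 + 2\right)^{2} \right)} + I} = \sqrt{\sqrt{\left(3 + 2\right)^{2}} - 364} = \sqrt{\sqrt{5^{2}} - 364} = \sqrt{\sqrt{25} - 364} = \sqrt{5 - 364} = \sqrt{-359} = i \sqrt{359}$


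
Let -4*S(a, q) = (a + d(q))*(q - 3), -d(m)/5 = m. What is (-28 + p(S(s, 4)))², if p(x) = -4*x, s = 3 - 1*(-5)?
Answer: 1600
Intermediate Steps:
d(m) = -5*m
s = 8 (s = 3 + 5 = 8)
S(a, q) = -(-3 + q)*(a - 5*q)/4 (S(a, q) = -(a - 5*q)*(q - 3)/4 = -(a - 5*q)*(-3 + q)/4 = -(-3 + q)*(a - 5*q)/4)
(-28 + p(S(s, 4)))² = (-28 - 4*(-15/4*4 + (¾)*8 + (5/4)*4² - ¼*8*4))² = (-28 - 4*(-15 + 6 + (5/4)*16 - 8))² = (-28 - 4*(-15 + 6 + 20 - 8))² = (-28 - 4*3)² = (-28 - 12)² = (-40)² = 1600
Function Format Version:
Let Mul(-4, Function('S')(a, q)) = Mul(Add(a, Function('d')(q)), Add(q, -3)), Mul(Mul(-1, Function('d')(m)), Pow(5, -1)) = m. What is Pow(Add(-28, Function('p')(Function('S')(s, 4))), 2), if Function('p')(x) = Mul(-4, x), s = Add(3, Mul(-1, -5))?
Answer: 1600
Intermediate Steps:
Function('d')(m) = Mul(-5, m)
s = 8 (s = Add(3, 5) = 8)
Function('S')(a, q) = Mul(Rational(-1, 4), Add(-3, q), Add(a, Mul(-5, q))) (Function('S')(a, q) = Mul(Rational(-1, 4), Mul(Add(a, Mul(-5, q)), Add(q, -3))) = Mul(Rational(-1, 4), Mul(Add(a, Mul(-5, q)), Add(-3, q))) = Mul(Rational(-1, 4), Mul(Add(-3, q), Add(a, Mul(-5, q)))) = Mul(Rational(-1, 4), Add(-3, q), Add(a, Mul(-5, q))))
Pow(Add(-28, Function('p')(Function('S')(s, 4))), 2) = Pow(Add(-28, Mul(-4, Add(Mul(Rational(-15, 4), 4), Mul(Rational(3, 4), 8), Mul(Rational(5, 4), Pow(4, 2)), Mul(Rational(-1, 4), 8, 4)))), 2) = Pow(Add(-28, Mul(-4, Add(-15, 6, Mul(Rational(5, 4), 16), -8))), 2) = Pow(Add(-28, Mul(-4, Add(-15, 6, 20, -8))), 2) = Pow(Add(-28, Mul(-4, 3)), 2) = Pow(Add(-28, -12), 2) = Pow(-40, 2) = 1600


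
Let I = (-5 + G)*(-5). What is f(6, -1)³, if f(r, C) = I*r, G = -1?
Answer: 5832000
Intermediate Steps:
I = 30 (I = (-5 - 1)*(-5) = -6*(-5) = 30)
f(r, C) = 30*r
f(6, -1)³ = (30*6)³ = 180³ = 5832000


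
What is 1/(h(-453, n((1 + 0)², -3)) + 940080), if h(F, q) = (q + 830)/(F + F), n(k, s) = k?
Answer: 302/283903883 ≈ 1.0637e-6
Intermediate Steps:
h(F, q) = (830 + q)/(2*F) (h(F, q) = (830 + q)/((2*F)) = (830 + q)*(1/(2*F)) = (830 + q)/(2*F))
1/(h(-453, n((1 + 0)², -3)) + 940080) = 1/((½)*(830 + (1 + 0)²)/(-453) + 940080) = 1/((½)*(-1/453)*(830 + 1²) + 940080) = 1/((½)*(-1/453)*(830 + 1) + 940080) = 1/((½)*(-1/453)*831 + 940080) = 1/(-277/302 + 940080) = 1/(283903883/302) = 302/283903883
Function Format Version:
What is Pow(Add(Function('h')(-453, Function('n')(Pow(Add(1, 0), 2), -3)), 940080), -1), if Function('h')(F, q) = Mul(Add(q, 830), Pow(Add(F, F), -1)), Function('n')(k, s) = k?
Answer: Rational(302, 283903883) ≈ 1.0637e-6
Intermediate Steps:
Function('h')(F, q) = Mul(Rational(1, 2), Pow(F, -1), Add(830, q)) (Function('h')(F, q) = Mul(Add(830, q), Pow(Mul(2, F), -1)) = Mul(Add(830, q), Mul(Rational(1, 2), Pow(F, -1))) = Mul(Rational(1, 2), Pow(F, -1), Add(830, q)))
Pow(Add(Function('h')(-453, Function('n')(Pow(Add(1, 0), 2), -3)), 940080), -1) = Pow(Add(Mul(Rational(1, 2), Pow(-453, -1), Add(830, Pow(Add(1, 0), 2))), 940080), -1) = Pow(Add(Mul(Rational(1, 2), Rational(-1, 453), Add(830, Pow(1, 2))), 940080), -1) = Pow(Add(Mul(Rational(1, 2), Rational(-1, 453), Add(830, 1)), 940080), -1) = Pow(Add(Mul(Rational(1, 2), Rational(-1, 453), 831), 940080), -1) = Pow(Add(Rational(-277, 302), 940080), -1) = Pow(Rational(283903883, 302), -1) = Rational(302, 283903883)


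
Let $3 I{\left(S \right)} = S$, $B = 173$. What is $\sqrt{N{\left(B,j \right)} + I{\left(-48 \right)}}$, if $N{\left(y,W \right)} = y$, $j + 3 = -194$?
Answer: $\sqrt{157} \approx 12.53$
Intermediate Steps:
$j = -197$ ($j = -3 - 194 = -197$)
$I{\left(S \right)} = \frac{S}{3}$
$\sqrt{N{\left(B,j \right)} + I{\left(-48 \right)}} = \sqrt{173 + \frac{1}{3} \left(-48\right)} = \sqrt{173 - 16} = \sqrt{157}$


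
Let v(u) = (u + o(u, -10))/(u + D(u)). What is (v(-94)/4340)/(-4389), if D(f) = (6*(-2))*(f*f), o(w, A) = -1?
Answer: -1/21279112008 ≈ -4.6994e-11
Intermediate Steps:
D(f) = -12*f**2
v(u) = (-1 + u)/(u - 12*u**2) (v(u) = (u - 1)/(u - 12*u**2) = (-1 + u)/(u - 12*u**2))
(v(-94)/4340)/(-4389) = (((1 - 1*(-94))/((-94)*(-1 + 12*(-94))))/4340)/(-4389) = (-(1 + 94)/(94*(-1 - 1128))*(1/4340))*(-1/4389) = (-1/94*95/(-1129)*(1/4340))*(-1/4389) = (-1/94*(-1/1129)*95*(1/4340))*(-1/4389) = ((95/106126)*(1/4340))*(-1/4389) = (19/92117368)*(-1/4389) = -1/21279112008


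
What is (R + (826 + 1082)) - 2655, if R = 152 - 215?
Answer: -810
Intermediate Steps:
R = -63
(R + (826 + 1082)) - 2655 = (-63 + (826 + 1082)) - 2655 = (-63 + 1908) - 2655 = 1845 - 2655 = -810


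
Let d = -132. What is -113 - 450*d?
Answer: 59287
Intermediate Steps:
-113 - 450*d = -113 - 450*(-132) = -113 + 59400 = 59287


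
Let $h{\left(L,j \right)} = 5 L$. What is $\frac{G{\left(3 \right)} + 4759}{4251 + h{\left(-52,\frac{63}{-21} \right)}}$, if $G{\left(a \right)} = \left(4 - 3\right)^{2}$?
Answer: $\frac{4760}{3991} \approx 1.1927$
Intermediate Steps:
$G{\left(a \right)} = 1$ ($G{\left(a \right)} = 1^{2} = 1$)
$\frac{G{\left(3 \right)} + 4759}{4251 + h{\left(-52,\frac{63}{-21} \right)}} = \frac{1 + 4759}{4251 + 5 \left(-52\right)} = \frac{4760}{4251 - 260} = \frac{4760}{3991}$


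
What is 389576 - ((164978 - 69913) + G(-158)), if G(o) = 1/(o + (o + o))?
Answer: 139598215/474 ≈ 2.9451e+5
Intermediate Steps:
G(o) = 1/(3*o) (G(o) = 1/(o + 2*o) = 1/(3*o))
389576 - ((164978 - 69913) + G(-158)) = 389576 - ((164978 - 69913) + (⅓)/(-158)) = 389576 - (95065 + (⅓)*(-1/158)) = 389576 - (95065 - 1/474) = 389576 - 1*45060809/474 = 389576 - 45060809/474 = 139598215/474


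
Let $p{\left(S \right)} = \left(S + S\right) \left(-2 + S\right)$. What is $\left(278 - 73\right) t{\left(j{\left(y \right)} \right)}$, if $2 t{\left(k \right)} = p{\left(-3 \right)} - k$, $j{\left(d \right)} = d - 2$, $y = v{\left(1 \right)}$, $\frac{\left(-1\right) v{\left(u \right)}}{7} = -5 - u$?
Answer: $-1025$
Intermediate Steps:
$v{\left(u \right)} = 35 + 7 u$ ($v{\left(u \right)} = - 7 \left(-5 - u\right) = 35 + 7 u$)
$y = 42$ ($y = 35 + 7 \cdot 1 = 35 + 7 = 42$)
$p{\left(S \right)} = 2 S \left(-2 + S\right)$
$j{\left(d \right)} = -2 + d$ ($j{\left(d \right)} = d - 2 = -2 + d$)
$t{\left(k \right)} = 15 - \frac{k}{2}$ ($t{\left(k \right)} = \frac{2 \left(-3\right) \left(-2 - 3\right) - k}{2} = \frac{2 \left(-3\right) \left(-5\right) - k}{2} = \frac{30 - k}{2} = 15 - \frac{k}{2}$)
$\left(278 - 73\right) t{\left(j{\left(y \right)} \right)} = \left(278 - 73\right) \left(15 - \frac{-2 + 42}{2}\right) = 205 \left(15 - 20\right) = 205 \left(-5\right) = -1025$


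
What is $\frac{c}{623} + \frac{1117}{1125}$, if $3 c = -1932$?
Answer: $- \frac{4087}{100125} \approx -0.040819$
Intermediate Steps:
$c = -644$ ($c = \frac{1}{3} \left(-1932\right) = -644$)
$\frac{c}{623} + \frac{1117}{1125} = - \frac{644}{623} + \frac{1117}{1125} = \left(-644\right) \frac{1}{623} + 1117 \cdot \frac{1}{1125} = - \frac{92}{89} + \frac{1117}{1125} = - \frac{4087}{100125}$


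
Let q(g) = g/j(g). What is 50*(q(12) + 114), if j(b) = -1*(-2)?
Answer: 6000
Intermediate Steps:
j(b) = 2
q(g) = g/2
50*(q(12) + 114) = 50*((1/2)*12 + 114) = 50*(6 + 114) = 50*120 = 6000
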